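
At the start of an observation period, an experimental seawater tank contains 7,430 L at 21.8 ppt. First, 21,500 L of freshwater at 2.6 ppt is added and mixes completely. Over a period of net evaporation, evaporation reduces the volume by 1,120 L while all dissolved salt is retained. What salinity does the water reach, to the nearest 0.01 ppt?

After mixing: salt = 7,430×21.8 + 21,500×2.6 = 217,874; volume = 28,930 L
After evaporation: salt unchanged = 217,874; volume = 28,930 − 1,120 = 27,810 L
S = 217,874 / 27,810 = 7.8344 ppt

7.83 ppt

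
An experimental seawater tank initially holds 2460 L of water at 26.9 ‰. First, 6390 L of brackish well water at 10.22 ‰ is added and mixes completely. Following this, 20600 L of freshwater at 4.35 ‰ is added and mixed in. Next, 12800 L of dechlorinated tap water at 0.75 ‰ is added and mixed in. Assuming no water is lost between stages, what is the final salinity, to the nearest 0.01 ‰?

5.46 ‰

By conservation of dissolved salt,
Initial salt = 2,460×26.9 = 66,174
After stage 1: salt = 66,174 + 6,390×10.22 = 131,479.8; volume = 8,850 L; S = 14.856 ‰
After stage 2: salt = 131,479.8 + 20,600×4.35 = 221,089.8; volume = 29,450 L; S = 7.507 ‰
After stage 3: salt = 221,089.8 + 12,800×0.75 = 230,689.8; volume = 42,250 L
S = 230,689.8 / 42,250 = 5.4601 ‰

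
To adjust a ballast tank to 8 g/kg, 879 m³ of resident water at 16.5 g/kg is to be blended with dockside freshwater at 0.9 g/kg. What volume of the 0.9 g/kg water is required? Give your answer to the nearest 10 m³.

Salt balance: 879×16.5 + V×0.9 = (879+V)×8
14,503.5 + 0.9V = 7,032 + 8V
7,471.5 = 7.1V
V = 1,052.32 m³

1050 m³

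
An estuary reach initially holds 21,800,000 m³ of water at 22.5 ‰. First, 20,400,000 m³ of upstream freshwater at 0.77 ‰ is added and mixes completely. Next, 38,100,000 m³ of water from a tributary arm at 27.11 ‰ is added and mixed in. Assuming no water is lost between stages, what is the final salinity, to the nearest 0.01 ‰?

Mass of salt is conserved:
Initial salt = 21,800,000×22.5 = 490,500,000
After stage 1: salt = 490,500,000 + 20,400,000×0.77 = 506,208,000; volume = 42,200,000 m³; S = 11.995 ‰
After stage 2: salt = 506,208,000 + 38,100,000×27.11 = 1,539,099,000; volume = 80,300,000 m³
S = 1,539,099,000 / 80,300,000 = 19.1669 ‰

19.17 ‰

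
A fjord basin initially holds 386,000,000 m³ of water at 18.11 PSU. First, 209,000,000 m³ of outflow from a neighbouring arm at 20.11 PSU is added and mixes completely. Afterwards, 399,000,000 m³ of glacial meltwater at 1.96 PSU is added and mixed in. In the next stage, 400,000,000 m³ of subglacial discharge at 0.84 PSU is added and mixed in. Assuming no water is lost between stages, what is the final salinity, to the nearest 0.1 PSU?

By conservation of dissolved salt,
Initial salt = 386,000,000×18.11 = 6,990,460,000
After stage 1: salt = 6,990,460,000 + 209,000,000×20.11 = 11,193,450,000; volume = 595,000,000 m³; S = 18.813 PSU
After stage 2: salt = 11,193,450,000 + 399,000,000×1.96 = 11,975,490,000; volume = 994,000,000 m³; S = 12.048 PSU
After stage 3: salt = 11,975,490,000 + 400,000,000×0.84 = 12,311,490,000; volume = 1,394,000,000 m³
S = 12,311,490,000 / 1,394,000,000 = 8.8318 PSU

8.8 PSU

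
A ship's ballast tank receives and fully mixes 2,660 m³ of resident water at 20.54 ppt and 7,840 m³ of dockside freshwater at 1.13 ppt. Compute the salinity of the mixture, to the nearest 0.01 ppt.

6.05 ppt

Total salt / total volume:
salt = 2,660×20.54 + 7,840×1.13 = 54,636.4 + 8,859.2 = 63,495.6
volume = 2,660 + 7,840 = 10,500 m³
S = 63,495.6 / 10,500 = 6.0472 ppt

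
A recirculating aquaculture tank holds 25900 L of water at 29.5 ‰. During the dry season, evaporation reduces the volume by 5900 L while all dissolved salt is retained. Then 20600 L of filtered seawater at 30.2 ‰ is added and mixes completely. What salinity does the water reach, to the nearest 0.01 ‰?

34.14 ‰

After evaporation: salt = 25,900×29.5 = 764,050; volume = 25,900 − 5,900 = 20,000 L
After mixing: salt = 764,050 + 20,600×30.2 = 1,386,170; volume = 20,000 + 20,600 = 40,600 L
S = 1,386,170 / 40,600 = 34.1421 ‰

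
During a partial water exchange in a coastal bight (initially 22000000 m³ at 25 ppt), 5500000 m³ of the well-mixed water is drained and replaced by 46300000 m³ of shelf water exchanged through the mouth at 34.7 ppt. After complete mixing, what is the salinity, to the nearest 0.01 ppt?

32.15 ppt

Remaining after removal: 16,500,000 m³ at 25 ppt (salt = 412,500,000)
After addition: salt = 412,500,000 + 46,300,000×34.7 = 2,019,110,000; volume = 62,800,000 m³
S = 2,019,110,000 / 62,800,000 = 32.1514 ppt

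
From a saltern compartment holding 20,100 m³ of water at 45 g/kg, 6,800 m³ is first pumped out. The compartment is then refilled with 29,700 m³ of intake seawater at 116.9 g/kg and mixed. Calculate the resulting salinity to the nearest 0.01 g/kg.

94.66 g/kg

Remaining after removal: 13,300 m³ at 45 g/kg (salt = 598,500)
After addition: salt = 598,500 + 29,700×116.9 = 4,070,430; volume = 43,000 m³
S = 4,070,430 / 43,000 = 94.6612 g/kg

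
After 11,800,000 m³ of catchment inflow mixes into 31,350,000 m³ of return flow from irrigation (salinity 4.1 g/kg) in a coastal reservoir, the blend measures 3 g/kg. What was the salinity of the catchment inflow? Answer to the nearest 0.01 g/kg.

0.08 g/kg

Salt balance: 31,350,000×4.1 + 11,800,000×S = 43,150,000×3
128,535,000 + 11,800,000·S = 129,450,000
S = (129,450,000 − 128,535,000) / 11,800,000 = 0.0775 g/kg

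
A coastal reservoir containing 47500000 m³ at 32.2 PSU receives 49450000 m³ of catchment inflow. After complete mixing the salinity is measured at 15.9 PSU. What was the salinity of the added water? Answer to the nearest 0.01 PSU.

0.24 PSU

Salt balance: 47,500,000×32.2 + 49,450,000×S = 96,950,000×15.9
1,529,500,000 + 49,450,000·S = 1,541,505,000
S = (1,541,505,000 − 1,529,500,000) / 49,450,000 = 0.2428 PSU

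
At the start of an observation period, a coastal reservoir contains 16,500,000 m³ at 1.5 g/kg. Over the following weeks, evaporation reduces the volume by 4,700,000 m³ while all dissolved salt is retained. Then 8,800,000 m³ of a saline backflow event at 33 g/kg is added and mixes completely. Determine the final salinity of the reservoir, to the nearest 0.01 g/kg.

After evaporation: salt = 16,500,000×1.5 = 24,750,000; volume = 16,500,000 − 4,700,000 = 11,800,000 m³
After mixing: salt = 24,750,000 + 8,800,000×33 = 315,150,000; volume = 11,800,000 + 8,800,000 = 20,600,000 m³
S = 315,150,000 / 20,600,000 = 15.2985 g/kg

15.30 g/kg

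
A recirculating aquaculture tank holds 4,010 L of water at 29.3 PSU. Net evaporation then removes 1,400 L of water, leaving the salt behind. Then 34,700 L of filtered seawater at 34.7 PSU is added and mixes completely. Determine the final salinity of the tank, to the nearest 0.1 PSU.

After evaporation: salt = 4,010×29.3 = 117,493; volume = 4,010 − 1,400 = 2,610 L
After mixing: salt = 117,493 + 34,700×34.7 = 1,321,583; volume = 2,610 + 34,700 = 37,310 L
S = 1,321,583 / 37,310 = 35.4217 PSU

35.4 PSU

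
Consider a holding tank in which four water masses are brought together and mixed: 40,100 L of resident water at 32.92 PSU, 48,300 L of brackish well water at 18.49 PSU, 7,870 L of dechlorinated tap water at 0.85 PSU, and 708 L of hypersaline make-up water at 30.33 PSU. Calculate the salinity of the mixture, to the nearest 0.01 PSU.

23.11 PSU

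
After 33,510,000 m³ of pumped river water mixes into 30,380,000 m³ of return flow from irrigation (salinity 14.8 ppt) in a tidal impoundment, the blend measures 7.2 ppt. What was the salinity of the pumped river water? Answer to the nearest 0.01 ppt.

0.31 ppt

Salt balance: 30,380,000×14.8 + 33,510,000×S = 63,890,000×7.2
449,624,000 + 33,510,000·S = 460,008,000
S = (460,008,000 − 449,624,000) / 33,510,000 = 0.3099 ppt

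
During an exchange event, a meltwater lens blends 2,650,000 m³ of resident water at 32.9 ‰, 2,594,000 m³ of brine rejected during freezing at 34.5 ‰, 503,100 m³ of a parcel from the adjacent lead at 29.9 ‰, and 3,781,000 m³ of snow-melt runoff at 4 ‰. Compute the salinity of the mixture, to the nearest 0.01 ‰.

21.71 ‰

Total salt / total volume:
salt = 2,650,000×32.9 + 2,594,000×34.5 + 503,100×29.9 + 3,781,000×4 = 87,185,000 + 89,493,000 + 15,042,690 + 15,124,000 = 206,844,690
volume = 2,650,000 + 2,594,000 + 503,100 + 3,781,000 = 9,528,100 m³
S = 206,844,690 / 9,528,100 = 21.7089 ‰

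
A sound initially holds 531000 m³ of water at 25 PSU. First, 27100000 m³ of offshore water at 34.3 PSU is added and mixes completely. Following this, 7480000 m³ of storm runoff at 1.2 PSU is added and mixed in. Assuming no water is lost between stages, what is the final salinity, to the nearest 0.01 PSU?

Mass of salt is conserved:
Initial salt = 531,000×25 = 13,275,000
After stage 1: salt = 13,275,000 + 27,100,000×34.3 = 942,805,000; volume = 27,631,000 m³; S = 34.121 PSU
After stage 2: salt = 942,805,000 + 7,480,000×1.2 = 951,781,000; volume = 35,111,000 m³
S = 951,781,000 / 35,111,000 = 27.1078 PSU

27.11 PSU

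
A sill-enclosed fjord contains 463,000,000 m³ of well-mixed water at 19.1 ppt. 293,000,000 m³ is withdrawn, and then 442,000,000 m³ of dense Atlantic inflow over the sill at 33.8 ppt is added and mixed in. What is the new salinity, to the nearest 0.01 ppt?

29.72 ppt

Remaining after removal: 170,000,000 m³ at 19.1 ppt (salt = 3,247,000,000)
After addition: salt = 3,247,000,000 + 442,000,000×33.8 = 18,186,600,000; volume = 612,000,000 m³
S = 18,186,600,000 / 612,000,000 = 29.7167 ppt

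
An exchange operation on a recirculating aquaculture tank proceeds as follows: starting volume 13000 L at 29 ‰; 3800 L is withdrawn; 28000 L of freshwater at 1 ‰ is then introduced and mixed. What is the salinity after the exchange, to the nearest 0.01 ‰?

7.92 ‰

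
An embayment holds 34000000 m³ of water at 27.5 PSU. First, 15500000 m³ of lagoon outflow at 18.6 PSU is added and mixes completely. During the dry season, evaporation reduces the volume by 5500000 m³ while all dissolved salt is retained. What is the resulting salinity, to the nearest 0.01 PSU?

27.80 PSU

After mixing: salt = 34,000,000×27.5 + 15,500,000×18.6 = 1,223,300,000; volume = 49,500,000 m³
After evaporation: salt unchanged = 1,223,300,000; volume = 49,500,000 − 5,500,000 = 44,000,000 m³
S = 1,223,300,000 / 44,000,000 = 27.8023 PSU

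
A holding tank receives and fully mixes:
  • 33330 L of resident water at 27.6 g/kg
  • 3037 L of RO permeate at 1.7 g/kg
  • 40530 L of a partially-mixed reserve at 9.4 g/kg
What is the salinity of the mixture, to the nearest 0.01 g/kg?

16.98 g/kg

By conservation of dissolved salt,
salt = 33,330×27.6 + 3,037×1.7 + 40,530×9.4 = 919,908 + 5,162.9 + 380,982 = 1,306,052.9
volume = 33,330 + 3,037 + 40,530 = 76,897 L
S = 1,306,052.9 / 76,897 = 16.9844 g/kg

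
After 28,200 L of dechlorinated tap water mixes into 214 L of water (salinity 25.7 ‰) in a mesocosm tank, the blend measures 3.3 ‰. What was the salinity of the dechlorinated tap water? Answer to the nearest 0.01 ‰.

Salt balance: 214×25.7 + 28,200×S = 28,414×3.3
5,499.8 + 28,200·S = 93,766.2
S = (93,766.2 − 5,499.8) / 28,200 = 3.13 ‰

3.13 ‰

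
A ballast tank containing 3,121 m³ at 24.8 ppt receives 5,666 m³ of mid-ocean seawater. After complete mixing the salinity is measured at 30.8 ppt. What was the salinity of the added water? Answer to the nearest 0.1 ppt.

34.1 ppt

Salt balance: 3,121×24.8 + 5,666×S = 8,787×30.8
77,400.8 + 5,666·S = 270,639.6
S = (270,639.6 − 77,400.8) / 5,666 = 34.105 ppt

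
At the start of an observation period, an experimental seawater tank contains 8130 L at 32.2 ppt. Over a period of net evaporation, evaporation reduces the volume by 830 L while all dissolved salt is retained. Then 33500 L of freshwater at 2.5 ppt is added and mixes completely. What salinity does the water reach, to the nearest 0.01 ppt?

After evaporation: salt = 8,130×32.2 = 261,786; volume = 8,130 − 830 = 7,300 L
After mixing: salt = 261,786 + 33,500×2.5 = 345,536; volume = 7,300 + 33,500 = 40,800 L
S = 345,536 / 40,800 = 8.469 ppt

8.47 ppt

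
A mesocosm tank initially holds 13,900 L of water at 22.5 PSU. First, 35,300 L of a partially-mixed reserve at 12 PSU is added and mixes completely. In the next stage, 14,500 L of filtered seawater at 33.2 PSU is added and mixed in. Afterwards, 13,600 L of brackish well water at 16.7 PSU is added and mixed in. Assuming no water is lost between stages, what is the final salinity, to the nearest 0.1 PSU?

18.7 PSU

Weighted by volume,
Initial salt = 13,900×22.5 = 312,750
After stage 1: salt = 312,750 + 35,300×12 = 736,350; volume = 49,200 L; S = 14.966 PSU
After stage 2: salt = 736,350 + 14,500×33.2 = 1,217,750; volume = 63,700 L; S = 19.117 PSU
After stage 3: salt = 1,217,750 + 13,600×16.7 = 1,444,870; volume = 77,300 L
S = 1,444,870 / 77,300 = 18.6917 PSU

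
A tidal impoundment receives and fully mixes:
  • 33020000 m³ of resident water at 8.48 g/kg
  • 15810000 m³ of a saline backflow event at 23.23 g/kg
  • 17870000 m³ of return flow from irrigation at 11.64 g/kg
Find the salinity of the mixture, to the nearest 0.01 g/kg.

Conserving salt mass:
salt = 33,020,000×8.48 + 15,810,000×23.23 + 17,870,000×11.64 = 280,009,600 + 367,266,300 + 208,006,800 = 855,282,700
volume = 33,020,000 + 15,810,000 + 17,870,000 = 66,700,000 m³
S = 855,282,700 / 66,700,000 = 12.8228 g/kg

12.82 g/kg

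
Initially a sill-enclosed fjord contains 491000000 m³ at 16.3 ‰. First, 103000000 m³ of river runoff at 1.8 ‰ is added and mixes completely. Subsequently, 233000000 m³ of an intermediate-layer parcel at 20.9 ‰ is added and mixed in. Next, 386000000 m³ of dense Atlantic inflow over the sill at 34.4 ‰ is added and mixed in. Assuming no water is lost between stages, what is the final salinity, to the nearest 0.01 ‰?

21.71 ‰

By conservation of dissolved salt,
Initial salt = 491,000,000×16.3 = 8,003,300,000
After stage 1: salt = 8,003,300,000 + 103,000,000×1.8 = 8,188,700,000; volume = 594,000,000 m³; S = 13.786 ‰
After stage 2: salt = 8,188,700,000 + 233,000,000×20.9 = 13,058,400,000; volume = 827,000,000 m³; S = 15.79 ‰
After stage 3: salt = 13,058,400,000 + 386,000,000×34.4 = 26,336,800,000; volume = 1,213,000,000 m³
S = 26,336,800,000 / 1,213,000,000 = 21.7121 ‰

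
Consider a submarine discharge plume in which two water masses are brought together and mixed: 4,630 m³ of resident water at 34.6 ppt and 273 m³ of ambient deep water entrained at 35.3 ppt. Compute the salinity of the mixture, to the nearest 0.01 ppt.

Mass of salt is conserved:
salt = 4,630×34.6 + 273×35.3 = 160,198 + 9,636.9 = 169,834.9
volume = 4,630 + 273 = 4,903 m³
S = 169,834.9 / 4,903 = 34.639 ppt

34.64 ppt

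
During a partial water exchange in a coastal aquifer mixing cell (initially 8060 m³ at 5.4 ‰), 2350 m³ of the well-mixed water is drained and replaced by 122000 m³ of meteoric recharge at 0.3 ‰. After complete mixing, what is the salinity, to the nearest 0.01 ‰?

0.53 ‰

Remaining after removal: 5,710 m³ at 5.4 ‰ (salt = 30,834)
After addition: salt = 30,834 + 122,000×0.3 = 67,434; volume = 127,710 m³
S = 67,434 / 127,710 = 0.528 ‰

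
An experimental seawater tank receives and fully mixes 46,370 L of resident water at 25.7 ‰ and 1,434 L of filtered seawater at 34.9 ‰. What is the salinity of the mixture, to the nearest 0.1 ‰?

By conservation of dissolved salt,
salt = 46,370×25.7 + 1,434×34.9 = 1,191,709 + 50,046.6 = 1,241,755.6
volume = 46,370 + 1,434 = 47,804 L
S = 1,241,755.6 / 47,804 = 25.976 ‰

26.0 ‰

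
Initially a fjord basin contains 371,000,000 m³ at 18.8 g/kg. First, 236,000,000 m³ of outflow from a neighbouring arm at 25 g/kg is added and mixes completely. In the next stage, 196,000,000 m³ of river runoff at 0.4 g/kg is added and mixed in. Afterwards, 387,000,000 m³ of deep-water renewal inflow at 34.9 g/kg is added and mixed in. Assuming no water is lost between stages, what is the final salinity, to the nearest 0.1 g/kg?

22.2 g/kg

Salt balance:
Initial salt = 371,000,000×18.8 = 6,974,800,000
After stage 1: salt = 6,974,800,000 + 236,000,000×25 = 12,874,800,000; volume = 607,000,000 m³; S = 21.211 g/kg
After stage 2: salt = 12,874,800,000 + 196,000,000×0.4 = 12,953,200,000; volume = 803,000,000 m³; S = 16.131 g/kg
After stage 3: salt = 12,953,200,000 + 387,000,000×34.9 = 26,459,500,000; volume = 1,190,000,000 m³
S = 26,459,500,000 / 1,190,000,000 = 22.2349 g/kg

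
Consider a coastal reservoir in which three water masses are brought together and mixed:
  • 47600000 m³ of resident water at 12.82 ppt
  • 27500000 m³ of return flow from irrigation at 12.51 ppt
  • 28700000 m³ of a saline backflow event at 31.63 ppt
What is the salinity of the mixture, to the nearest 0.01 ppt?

17.94 ppt

Total salt / total volume:
salt = 47,600,000×12.82 + 27,500,000×12.51 + 28,700,000×31.63 = 610,232,000 + 344,025,000 + 907,781,000 = 1,862,038,000
volume = 47,600,000 + 27,500,000 + 28,700,000 = 103,800,000 m³
S = 1,862,038,000 / 103,800,000 = 17.9387 ppt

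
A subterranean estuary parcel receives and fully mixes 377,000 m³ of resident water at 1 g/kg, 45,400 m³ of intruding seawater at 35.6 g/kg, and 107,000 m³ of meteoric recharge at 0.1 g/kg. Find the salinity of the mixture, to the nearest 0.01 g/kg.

By conservation of dissolved salt,
salt = 377,000×1 + 45,400×35.6 + 107,000×0.1 = 377,000 + 1,616,240 + 10,700 = 2,003,940
volume = 377,000 + 45,400 + 107,000 = 529,400 m³
S = 2,003,940 / 529,400 = 3.7853 g/kg

3.79 g/kg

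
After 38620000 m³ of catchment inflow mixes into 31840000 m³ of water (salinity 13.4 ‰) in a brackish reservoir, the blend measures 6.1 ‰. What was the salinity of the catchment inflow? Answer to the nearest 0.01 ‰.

0.08 ‰

Salt balance: 31,840,000×13.4 + 38,620,000×S = 70,460,000×6.1
426,656,000 + 38,620,000·S = 429,806,000
S = (429,806,000 − 426,656,000) / 38,620,000 = 0.0816 ‰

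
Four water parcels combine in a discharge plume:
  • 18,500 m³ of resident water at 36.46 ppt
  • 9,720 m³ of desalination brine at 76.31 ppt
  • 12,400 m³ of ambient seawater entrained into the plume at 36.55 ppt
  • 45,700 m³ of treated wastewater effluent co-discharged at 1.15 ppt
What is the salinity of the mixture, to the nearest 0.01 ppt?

By conservation of dissolved salt,
salt = 18,500×36.46 + 9,720×76.31 + 12,400×36.55 + 45,700×1.15 = 674,510 + 741,733.2 + 453,220 + 52,555 = 1,922,018.2
volume = 18,500 + 9,720 + 12,400 + 45,700 = 86,320 m³
S = 1,922,018.2 / 86,320 = 22.2662 ppt

22.27 ppt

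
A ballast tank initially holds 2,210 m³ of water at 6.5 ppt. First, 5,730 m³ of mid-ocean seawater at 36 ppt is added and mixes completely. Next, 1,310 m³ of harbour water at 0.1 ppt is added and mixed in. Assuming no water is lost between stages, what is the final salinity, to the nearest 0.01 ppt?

Total salt / total volume:
Initial salt = 2,210×6.5 = 14,365
After stage 1: salt = 14,365 + 5,730×36 = 220,645; volume = 7,940 m³; S = 27.789 ppt
After stage 2: salt = 220,645 + 1,310×0.1 = 220,776; volume = 9,250 m³
S = 220,776 / 9,250 = 23.8677 ppt

23.87 ppt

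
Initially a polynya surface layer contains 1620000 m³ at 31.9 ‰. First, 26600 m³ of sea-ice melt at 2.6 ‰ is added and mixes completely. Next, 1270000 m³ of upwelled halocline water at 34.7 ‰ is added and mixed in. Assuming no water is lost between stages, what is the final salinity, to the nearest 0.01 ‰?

32.85 ‰

Mass of salt is conserved:
Initial salt = 1,620,000×31.9 = 51,678,000
After stage 1: salt = 51,678,000 + 26,600×2.6 = 51,747,160; volume = 1,646,600 m³; S = 31.427 ‰
After stage 2: salt = 51,747,160 + 1,270,000×34.7 = 95,816,160; volume = 2,916,600 m³
S = 95,816,160 / 2,916,600 = 32.852 ‰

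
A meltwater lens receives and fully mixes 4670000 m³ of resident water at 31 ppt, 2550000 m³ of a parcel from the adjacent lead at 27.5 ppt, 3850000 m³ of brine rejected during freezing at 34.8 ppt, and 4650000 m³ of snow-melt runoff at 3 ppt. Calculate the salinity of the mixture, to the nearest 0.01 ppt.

By conservation of dissolved salt,
salt = 4,670,000×31 + 2,550,000×27.5 + 3,850,000×34.8 + 4,650,000×3 = 144,770,000 + 70,125,000 + 133,980,000 + 13,950,000 = 362,825,000
volume = 4,670,000 + 2,550,000 + 3,850,000 + 4,650,000 = 15,720,000 m³
S = 362,825,000 / 15,720,000 = 23.0805 ppt

23.08 ppt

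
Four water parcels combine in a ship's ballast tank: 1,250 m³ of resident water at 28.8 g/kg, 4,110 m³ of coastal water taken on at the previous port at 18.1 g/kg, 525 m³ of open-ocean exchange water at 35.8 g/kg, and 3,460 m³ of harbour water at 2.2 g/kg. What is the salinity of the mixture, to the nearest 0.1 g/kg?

14.6 g/kg

Total salt / total volume:
salt = 1,250×28.8 + 4,110×18.1 + 525×35.8 + 3,460×2.2 = 36,000 + 74,391 + 18,795 + 7,612 = 136,798
volume = 1,250 + 4,110 + 525 + 3,460 = 9,345 m³
S = 136,798 / 9,345 = 14.639 g/kg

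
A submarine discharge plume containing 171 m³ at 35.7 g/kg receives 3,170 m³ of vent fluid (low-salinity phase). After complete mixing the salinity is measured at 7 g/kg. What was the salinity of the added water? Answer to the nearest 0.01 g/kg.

Salt balance: 171×35.7 + 3,170×S = 3,341×7
6,104.7 + 3,170·S = 23,387
S = (23,387 − 6,104.7) / 3,170 = 5.4518 g/kg

5.45 g/kg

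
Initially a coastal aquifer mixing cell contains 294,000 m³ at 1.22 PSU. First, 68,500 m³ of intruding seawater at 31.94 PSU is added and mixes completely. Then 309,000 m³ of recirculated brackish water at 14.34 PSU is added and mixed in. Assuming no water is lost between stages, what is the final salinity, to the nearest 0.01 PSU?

10.39 PSU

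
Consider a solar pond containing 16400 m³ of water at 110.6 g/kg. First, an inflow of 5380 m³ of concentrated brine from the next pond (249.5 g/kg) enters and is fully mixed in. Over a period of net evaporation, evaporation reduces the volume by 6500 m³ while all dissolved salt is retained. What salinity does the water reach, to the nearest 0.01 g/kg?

After mixing: salt = 16,400×110.6 + 5,380×249.5 = 3,156,150; volume = 21,780 m³
After evaporation: salt unchanged = 3,156,150; volume = 21,780 − 6,500 = 15,280 m³
S = 3,156,150 / 15,280 = 206.5543 g/kg

206.55 g/kg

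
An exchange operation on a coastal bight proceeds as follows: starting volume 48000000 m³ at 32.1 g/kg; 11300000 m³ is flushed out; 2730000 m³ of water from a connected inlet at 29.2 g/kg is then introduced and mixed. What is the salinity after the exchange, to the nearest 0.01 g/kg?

31.90 g/kg

Remaining after removal: 36,700,000 m³ at 32.1 g/kg (salt = 1,178,070,000)
After addition: salt = 1,178,070,000 + 2,730,000×29.2 = 1,257,786,000; volume = 39,430,000 m³
S = 1,257,786,000 / 39,430,000 = 31.8992 g/kg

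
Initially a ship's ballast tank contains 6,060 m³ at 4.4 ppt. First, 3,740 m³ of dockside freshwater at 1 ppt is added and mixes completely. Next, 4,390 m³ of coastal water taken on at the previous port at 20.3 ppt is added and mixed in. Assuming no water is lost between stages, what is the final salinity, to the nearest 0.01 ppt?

8.42 ppt

Weighted by volume,
Initial salt = 6,060×4.4 = 26,664
After stage 1: salt = 26,664 + 3,740×1 = 30,404; volume = 9,800 m³; S = 3.102 ppt
After stage 2: salt = 30,404 + 4,390×20.3 = 119,521; volume = 14,190 m³
S = 119,521 / 14,190 = 8.4229 ppt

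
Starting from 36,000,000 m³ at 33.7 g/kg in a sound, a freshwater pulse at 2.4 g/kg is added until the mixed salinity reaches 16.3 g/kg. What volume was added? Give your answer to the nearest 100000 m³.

Salt balance: 36,000,000×33.7 + V×2.4 = (36,000,000+V)×16.3
1,213,200,000 + 2.4V = 586,800,000 + 16.3V
626,400,000 = 13.9V
V = 45,064,748.2 m³

45100000 m³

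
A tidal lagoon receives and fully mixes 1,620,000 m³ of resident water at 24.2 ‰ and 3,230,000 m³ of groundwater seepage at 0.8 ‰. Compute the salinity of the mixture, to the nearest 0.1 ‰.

Conserving salt mass:
salt = 1,620,000×24.2 + 3,230,000×0.8 = 39,204,000 + 2,584,000 = 41,788,000
volume = 1,620,000 + 3,230,000 = 4,850,000 m³
S = 41,788,000 / 4,850,000 = 8.616 ‰

8.6 ‰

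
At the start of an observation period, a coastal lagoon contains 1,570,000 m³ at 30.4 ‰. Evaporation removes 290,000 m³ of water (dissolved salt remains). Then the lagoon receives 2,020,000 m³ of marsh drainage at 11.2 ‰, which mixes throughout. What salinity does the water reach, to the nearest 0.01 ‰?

21.32 ‰

After evaporation: salt = 1,570,000×30.4 = 47,728,000; volume = 1,570,000 − 290,000 = 1,280,000 m³
After mixing: salt = 47,728,000 + 2,020,000×11.2 = 70,352,000; volume = 1,280,000 + 2,020,000 = 3,300,000 m³
S = 70,352,000 / 3,300,000 = 21.3188 ‰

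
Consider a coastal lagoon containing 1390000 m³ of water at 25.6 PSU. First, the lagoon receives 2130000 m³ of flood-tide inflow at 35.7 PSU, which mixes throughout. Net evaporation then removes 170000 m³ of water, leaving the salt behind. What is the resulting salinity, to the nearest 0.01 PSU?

33.32 PSU

After mixing: salt = 1,390,000×25.6 + 2,130,000×35.7 = 111,625,000; volume = 3,520,000 m³
After evaporation: salt unchanged = 111,625,000; volume = 3,520,000 − 170,000 = 3,350,000 m³
S = 111,625,000 / 3,350,000 = 33.3209 PSU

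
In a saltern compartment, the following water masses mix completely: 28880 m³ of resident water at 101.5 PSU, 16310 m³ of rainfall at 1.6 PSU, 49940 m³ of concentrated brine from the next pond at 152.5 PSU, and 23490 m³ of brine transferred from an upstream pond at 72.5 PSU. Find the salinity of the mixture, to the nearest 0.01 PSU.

Weighted by volume,
salt = 28,880×101.5 + 16,310×1.6 + 49,940×152.5 + 23,490×72.5 = 2,931,320 + 26,096 + 7,615,850 + 1,703,025 = 12,276,291
volume = 28,880 + 16,310 + 49,940 + 23,490 = 118,620 m³
S = 12,276,291 / 118,620 = 103.4926 PSU

103.49 PSU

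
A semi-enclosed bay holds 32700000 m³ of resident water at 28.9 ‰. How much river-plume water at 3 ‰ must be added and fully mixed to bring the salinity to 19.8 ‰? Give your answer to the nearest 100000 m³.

17700000 m³

Salt balance: 32,700,000×28.9 + V×3 = (32,700,000+V)×19.8
945,030,000 + 3V = 647,460,000 + 19.8V
297,570,000 = 16.8V
V = 17,712,500 m³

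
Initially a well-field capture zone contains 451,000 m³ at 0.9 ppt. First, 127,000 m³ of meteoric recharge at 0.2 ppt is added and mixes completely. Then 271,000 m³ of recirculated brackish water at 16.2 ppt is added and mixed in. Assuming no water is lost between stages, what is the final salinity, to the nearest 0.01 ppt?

Weighted by volume,
Initial salt = 451,000×0.9 = 405,900
After stage 1: salt = 405,900 + 127,000×0.2 = 431,300; volume = 578,000 m³; S = 0.746 ppt
After stage 2: salt = 431,300 + 271,000×16.2 = 4,821,500; volume = 849,000 m³
S = 4,821,500 / 849,000 = 5.679 ppt

5.68 ppt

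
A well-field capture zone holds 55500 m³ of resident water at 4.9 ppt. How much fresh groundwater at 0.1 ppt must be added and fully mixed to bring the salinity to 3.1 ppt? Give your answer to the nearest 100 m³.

33300 m³

Salt balance: 55,500×4.9 + V×0.1 = (55,500+V)×3.1
271,950 + 0.1V = 172,050 + 3.1V
99,900 = 3V
V = 33,300 m³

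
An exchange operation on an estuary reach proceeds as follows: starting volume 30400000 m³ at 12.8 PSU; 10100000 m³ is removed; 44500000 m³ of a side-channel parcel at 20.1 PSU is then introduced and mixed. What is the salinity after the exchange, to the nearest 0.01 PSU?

17.81 PSU

Remaining after removal: 20,300,000 m³ at 12.8 PSU (salt = 259,840,000)
After addition: salt = 259,840,000 + 44,500,000×20.1 = 1,154,290,000; volume = 64,800,000 m³
S = 1,154,290,000 / 64,800,000 = 17.8131 PSU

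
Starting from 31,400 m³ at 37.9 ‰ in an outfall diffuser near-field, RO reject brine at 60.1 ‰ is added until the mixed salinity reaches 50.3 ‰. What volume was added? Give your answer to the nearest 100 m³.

Salt balance: 31,400×37.9 + V×60.1 = (31,400+V)×50.3
1,190,060 + 60.1V = 1,579,420 + 50.3V
389,360 = 9.8V
V = 39,730.61 m³

39700 m³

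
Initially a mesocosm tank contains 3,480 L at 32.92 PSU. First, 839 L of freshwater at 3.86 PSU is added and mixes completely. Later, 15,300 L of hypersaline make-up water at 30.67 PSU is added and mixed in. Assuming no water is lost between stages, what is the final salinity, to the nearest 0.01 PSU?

29.92 PSU

Mass of salt is conserved:
Initial salt = 3,480×32.92 = 114,561.6
After stage 1: salt = 114,561.6 + 839×3.86 = 117,800.14; volume = 4,319 L; S = 27.275 PSU
After stage 2: salt = 117,800.14 + 15,300×30.67 = 587,051.14; volume = 19,619 L
S = 587,051.14 / 19,619 = 29.9226 PSU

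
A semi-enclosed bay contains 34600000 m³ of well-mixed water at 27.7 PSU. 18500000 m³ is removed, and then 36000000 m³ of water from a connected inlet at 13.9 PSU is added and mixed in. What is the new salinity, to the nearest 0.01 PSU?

18.16 PSU

Remaining after removal: 16,100,000 m³ at 27.7 PSU (salt = 445,970,000)
After addition: salt = 445,970,000 + 36,000,000×13.9 = 946,370,000; volume = 52,100,000 m³
S = 946,370,000 / 52,100,000 = 18.1645 PSU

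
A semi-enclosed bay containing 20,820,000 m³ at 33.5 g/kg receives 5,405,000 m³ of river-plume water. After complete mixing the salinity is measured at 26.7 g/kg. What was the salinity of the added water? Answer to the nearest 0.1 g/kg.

Salt balance: 20,820,000×33.5 + 5,405,000×S = 26,225,000×26.7
697,470,000 + 5,405,000·S = 700,207,500
S = (700,207,500 − 697,470,000) / 5,405,000 = 0.5065 g/kg

0.5 g/kg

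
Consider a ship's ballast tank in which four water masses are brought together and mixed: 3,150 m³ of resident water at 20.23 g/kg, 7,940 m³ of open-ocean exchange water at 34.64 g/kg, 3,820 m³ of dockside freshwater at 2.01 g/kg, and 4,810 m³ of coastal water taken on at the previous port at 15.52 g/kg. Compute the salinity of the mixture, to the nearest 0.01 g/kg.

Total salt / total volume:
salt = 3,150×20.23 + 7,940×34.64 + 3,820×2.01 + 4,810×15.52 = 63,724.5 + 275,041.6 + 7,678.2 + 74,651.2 = 421,095.5
volume = 3,150 + 7,940 + 3,820 + 4,810 = 19,720 m³
S = 421,095.5 / 19,720 = 21.3537 g/kg

21.35 g/kg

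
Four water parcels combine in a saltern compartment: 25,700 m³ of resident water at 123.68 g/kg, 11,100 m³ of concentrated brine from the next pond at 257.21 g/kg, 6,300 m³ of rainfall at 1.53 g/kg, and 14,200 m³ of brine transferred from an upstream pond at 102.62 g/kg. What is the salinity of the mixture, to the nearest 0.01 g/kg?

By conservation of dissolved salt,
salt = 25,700×123.68 + 11,100×257.21 + 6,300×1.53 + 14,200×102.62 = 3,178,576 + 2,855,031 + 9,639 + 1,457,204 = 7,500,450
volume = 25,700 + 11,100 + 6,300 + 14,200 = 57,300 m³
S = 7,500,450 / 57,300 = 130.8979 g/kg

130.90 g/kg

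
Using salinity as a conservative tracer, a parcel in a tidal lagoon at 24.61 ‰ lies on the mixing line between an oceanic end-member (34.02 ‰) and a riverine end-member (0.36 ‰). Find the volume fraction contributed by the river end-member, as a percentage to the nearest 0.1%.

28.0%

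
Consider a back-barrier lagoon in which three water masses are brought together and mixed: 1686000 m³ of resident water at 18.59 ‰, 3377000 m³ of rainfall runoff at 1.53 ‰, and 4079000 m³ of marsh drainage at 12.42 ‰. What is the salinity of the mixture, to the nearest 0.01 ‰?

Salt balance:
salt = 1,686,000×18.59 + 3,377,000×1.53 + 4,079,000×12.42 = 31,342,740 + 5,166,810 + 50,661,180 = 87,170,730
volume = 1,686,000 + 3,377,000 + 4,079,000 = 9,142,000 m³
S = 87,170,730 / 9,142,000 = 9.5352 ‰

9.54 ‰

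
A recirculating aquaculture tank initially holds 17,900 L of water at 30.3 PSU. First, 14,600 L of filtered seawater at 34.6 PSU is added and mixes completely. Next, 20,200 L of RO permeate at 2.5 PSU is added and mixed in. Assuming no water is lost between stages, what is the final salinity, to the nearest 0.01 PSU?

20.84 PSU

Mass of salt is conserved:
Initial salt = 17,900×30.3 = 542,370
After stage 1: salt = 542,370 + 14,600×34.6 = 1,047,530; volume = 32,500 L; S = 32.232 PSU
After stage 2: salt = 1,047,530 + 20,200×2.5 = 1,098,030; volume = 52,700 L
S = 1,098,030 / 52,700 = 20.8355 PSU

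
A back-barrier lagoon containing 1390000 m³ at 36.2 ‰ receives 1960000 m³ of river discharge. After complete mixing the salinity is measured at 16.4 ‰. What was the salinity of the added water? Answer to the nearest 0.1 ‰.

Salt balance: 1,390,000×36.2 + 1,960,000×S = 3,350,000×16.4
50,318,000 + 1,960,000·S = 54,940,000
S = (54,940,000 − 50,318,000) / 1,960,000 = 2.3582 ‰

2.4 ‰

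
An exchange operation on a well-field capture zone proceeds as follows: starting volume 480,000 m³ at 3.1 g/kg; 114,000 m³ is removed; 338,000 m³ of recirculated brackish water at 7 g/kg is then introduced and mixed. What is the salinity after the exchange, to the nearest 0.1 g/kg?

Remaining after removal: 366,000 m³ at 3.1 g/kg (salt = 1,134,600)
After addition: salt = 1,134,600 + 338,000×7 = 3,500,600; volume = 704,000 m³
S = 3,500,600 / 704,000 = 4.9724 g/kg

5.0 g/kg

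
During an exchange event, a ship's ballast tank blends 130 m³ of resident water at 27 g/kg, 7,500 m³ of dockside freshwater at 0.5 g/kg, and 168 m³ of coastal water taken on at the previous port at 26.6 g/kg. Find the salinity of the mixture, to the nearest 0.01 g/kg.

Weighted by volume,
salt = 130×27 + 7,500×0.5 + 168×26.6 = 3,510 + 3,750 + 4,468.8 = 11,728.8
volume = 130 + 7,500 + 168 = 7,798 m³
S = 11,728.8 / 7,798 = 1.5041 g/kg

1.50 g/kg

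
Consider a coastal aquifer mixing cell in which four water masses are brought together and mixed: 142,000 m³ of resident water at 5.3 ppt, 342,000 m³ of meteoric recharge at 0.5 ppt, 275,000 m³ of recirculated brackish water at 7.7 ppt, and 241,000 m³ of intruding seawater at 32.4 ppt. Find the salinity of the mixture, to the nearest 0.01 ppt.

Conserving salt mass:
salt = 142,000×5.3 + 342,000×0.5 + 275,000×7.7 + 241,000×32.4 = 752,600 + 171,000 + 2,117,500 + 7,808,400 = 10,849,500
volume = 142,000 + 342,000 + 275,000 + 241,000 = 1,000,000 m³
S = 10,849,500 / 1,000,000 = 10.8495 ppt

10.85 ppt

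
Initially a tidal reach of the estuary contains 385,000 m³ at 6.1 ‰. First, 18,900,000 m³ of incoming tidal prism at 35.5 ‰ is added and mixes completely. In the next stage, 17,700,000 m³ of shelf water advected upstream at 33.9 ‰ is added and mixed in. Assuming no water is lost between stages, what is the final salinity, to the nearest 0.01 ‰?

34.43 ‰

Mass of salt is conserved:
Initial salt = 385,000×6.1 = 2,348,500
After stage 1: salt = 2,348,500 + 18,900,000×35.5 = 673,298,500; volume = 19,285,000 m³; S = 34.913 ‰
After stage 2: salt = 673,298,500 + 17,700,000×33.9 = 1,273,328,500; volume = 36,985,000 m³
S = 1,273,328,500 / 36,985,000 = 34.4282 ‰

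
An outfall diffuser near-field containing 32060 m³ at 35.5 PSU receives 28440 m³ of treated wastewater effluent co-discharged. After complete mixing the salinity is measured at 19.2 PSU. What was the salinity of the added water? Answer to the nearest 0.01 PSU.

Salt balance: 32,060×35.5 + 28,440×S = 60,500×19.2
1,138,130 + 28,440·S = 1,161,600
S = (1,161,600 − 1,138,130) / 28,440 = 0.8252 PSU

0.83 PSU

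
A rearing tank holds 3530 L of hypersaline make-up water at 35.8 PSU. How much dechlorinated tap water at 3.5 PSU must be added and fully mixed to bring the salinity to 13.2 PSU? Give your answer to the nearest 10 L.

Salt balance: 3,530×35.8 + V×3.5 = (3,530+V)×13.2
126,374 + 3.5V = 46,596 + 13.2V
79,778 = 9.7V
V = 8,224.54 L

8220 L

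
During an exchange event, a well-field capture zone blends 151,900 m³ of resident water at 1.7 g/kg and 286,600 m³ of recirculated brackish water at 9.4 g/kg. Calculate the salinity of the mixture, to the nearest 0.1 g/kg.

Salt balance:
salt = 151,900×1.7 + 286,600×9.4 = 258,230 + 2,694,040 = 2,952,270
volume = 151,900 + 286,600 = 438,500 m³
S = 2,952,270 / 438,500 = 6.733 g/kg

6.7 g/kg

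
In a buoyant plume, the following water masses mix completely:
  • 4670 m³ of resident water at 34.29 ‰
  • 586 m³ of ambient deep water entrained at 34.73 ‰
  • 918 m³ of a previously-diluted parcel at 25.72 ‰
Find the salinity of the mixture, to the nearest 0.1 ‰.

33.1 ‰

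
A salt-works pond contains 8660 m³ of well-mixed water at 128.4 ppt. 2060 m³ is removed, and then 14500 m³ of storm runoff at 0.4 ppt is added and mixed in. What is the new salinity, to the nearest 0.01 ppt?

40.44 ppt

Remaining after removal: 6,600 m³ at 128.4 ppt (salt = 847,440)
After addition: salt = 847,440 + 14,500×0.4 = 853,240; volume = 21,100 m³
S = 853,240 / 21,100 = 40.4379 ppt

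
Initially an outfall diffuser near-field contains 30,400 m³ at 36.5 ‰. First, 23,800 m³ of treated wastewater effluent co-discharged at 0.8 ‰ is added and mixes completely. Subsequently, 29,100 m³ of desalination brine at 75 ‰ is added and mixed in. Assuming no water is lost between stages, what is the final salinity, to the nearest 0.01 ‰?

Salt balance:
Initial salt = 30,400×36.5 = 1,109,600
After stage 1: salt = 1,109,600 + 23,800×0.8 = 1,128,640; volume = 54,200 m³; S = 20.824 ‰
After stage 2: salt = 1,128,640 + 29,100×75 = 3,311,140; volume = 83,300 m³
S = 3,311,140 / 83,300 = 39.7496 ‰

39.75 ‰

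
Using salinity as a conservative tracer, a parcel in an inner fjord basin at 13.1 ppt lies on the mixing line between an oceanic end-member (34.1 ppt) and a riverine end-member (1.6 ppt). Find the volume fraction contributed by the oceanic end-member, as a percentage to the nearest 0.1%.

35.4%

Let g be the oceanic fraction. Salt balance per unit volume:
g×34.1 + (1−g)×1.6 = 13.1
g = (13.1 − 1.6) / (34.1 − 1.6) = 11.5/32.5 = 0.3538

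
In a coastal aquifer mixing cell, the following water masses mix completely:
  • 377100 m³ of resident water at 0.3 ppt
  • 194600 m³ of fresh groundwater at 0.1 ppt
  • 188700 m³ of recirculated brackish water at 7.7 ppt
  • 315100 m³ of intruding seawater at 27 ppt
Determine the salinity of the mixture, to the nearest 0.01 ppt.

9.38 ppt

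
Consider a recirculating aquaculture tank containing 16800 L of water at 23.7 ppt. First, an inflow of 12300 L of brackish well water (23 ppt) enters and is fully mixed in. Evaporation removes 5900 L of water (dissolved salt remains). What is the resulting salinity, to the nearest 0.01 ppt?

After mixing: salt = 16,800×23.7 + 12,300×23 = 681,060; volume = 29,100 L
After evaporation: salt unchanged = 681,060; volume = 29,100 − 5,900 = 23,200 L
S = 681,060 / 23,200 = 29.356 ppt

29.36 ppt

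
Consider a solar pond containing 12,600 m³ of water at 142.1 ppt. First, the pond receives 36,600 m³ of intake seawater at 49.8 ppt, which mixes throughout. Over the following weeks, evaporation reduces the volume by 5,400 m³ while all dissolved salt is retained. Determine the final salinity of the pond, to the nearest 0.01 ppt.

After mixing: salt = 12,600×142.1 + 36,600×49.8 = 3,613,140; volume = 49,200 m³
After evaporation: salt unchanged = 3,613,140; volume = 49,200 − 5,400 = 43,800 m³
S = 3,613,140 / 43,800 = 82.4918 ppt

82.49 ppt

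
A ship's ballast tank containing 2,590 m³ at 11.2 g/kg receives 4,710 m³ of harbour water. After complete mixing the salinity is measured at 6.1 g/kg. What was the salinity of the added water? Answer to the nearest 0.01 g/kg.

3.30 g/kg

Salt balance: 2,590×11.2 + 4,710×S = 7,300×6.1
29,008 + 4,710·S = 44,530
S = (44,530 − 29,008) / 4,710 = 3.2955 g/kg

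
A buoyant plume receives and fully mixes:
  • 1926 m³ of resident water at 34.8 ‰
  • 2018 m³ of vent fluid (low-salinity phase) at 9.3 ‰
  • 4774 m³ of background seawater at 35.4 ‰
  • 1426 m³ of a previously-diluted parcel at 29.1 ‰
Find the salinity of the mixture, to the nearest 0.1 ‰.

Conserving salt mass:
salt = 1,926×34.8 + 2,018×9.3 + 4,774×35.4 + 1,426×29.1 = 67,024.8 + 18,767.4 + 168,999.6 + 41,496.6 = 296,288.4
volume = 1,926 + 2,018 + 4,774 + 1,426 = 10,144 m³
S = 296,288.4 / 10,144 = 29.208 ‰

29.2 ‰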